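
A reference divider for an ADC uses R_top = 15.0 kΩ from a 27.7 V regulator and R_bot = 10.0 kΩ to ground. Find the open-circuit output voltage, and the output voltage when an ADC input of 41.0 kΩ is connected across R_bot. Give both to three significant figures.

Open-circuit: V = 27.7 × 10.0/(15.0 + 10.0) = 11.1 V.
With the load, R_bot becomes R_bot‖R_L = 8.039 kΩ, so V = 27.7 × 8.039/23.04 = 9.67 V.

Unloaded: 11.1 V; loaded: 9.67 V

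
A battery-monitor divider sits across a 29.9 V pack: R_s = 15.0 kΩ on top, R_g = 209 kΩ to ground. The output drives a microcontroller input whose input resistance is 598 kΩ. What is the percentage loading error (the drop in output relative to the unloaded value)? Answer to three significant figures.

The divider's output (Thévenin) resistance is R_s‖R_g = 14.00 kΩ.
Fractional drop under load = R_th/(R_th + R_L) = 14.00 / (14.00 + 598) = 0.02287.
So the output falls by 2.29 %.

2.29 %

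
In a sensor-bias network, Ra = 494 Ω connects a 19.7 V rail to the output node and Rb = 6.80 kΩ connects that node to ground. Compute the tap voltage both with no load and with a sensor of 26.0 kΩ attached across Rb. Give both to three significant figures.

Unloaded: 18.4 V; loaded: 18.0 V

Open-circuit: V = 19.7 × 6800/(494 + 6800) = 18.4 V.
With the load, Rb becomes Rb‖R_L = 5390 Ω, so V = 19.7 × 5390/5884 = 18.0 V.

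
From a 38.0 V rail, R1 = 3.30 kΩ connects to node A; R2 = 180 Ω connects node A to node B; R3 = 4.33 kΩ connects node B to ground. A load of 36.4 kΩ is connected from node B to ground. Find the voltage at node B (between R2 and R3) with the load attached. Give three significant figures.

V ≈ 20.0 V

At node B, R3 is in parallel with the load: R3‖R_L = 3870 Ω.
Below node A the resistance is R2 + (R3‖R_L) = 4050 Ω, so V_A = 38.0 × 4050/7350 = 20.94 V.
Then V_B = V_A × (R3‖R_L)/(R2 + R3‖R_L) = 20.94 × 3870/4050 = 20.0 V.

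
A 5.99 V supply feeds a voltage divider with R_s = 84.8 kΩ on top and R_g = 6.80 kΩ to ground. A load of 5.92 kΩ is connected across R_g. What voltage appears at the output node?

V_out ≈ 0.216 V

The load sits in parallel with R_g: R_g‖R_L = (6.80 × 5.92) / (6.80 + 5.92) = 3.165 kΩ.
V_out = 5.99 × 3.165 / (84.8 + 3.165) = 5.99 × 3.165/87.96 = 0.216 V.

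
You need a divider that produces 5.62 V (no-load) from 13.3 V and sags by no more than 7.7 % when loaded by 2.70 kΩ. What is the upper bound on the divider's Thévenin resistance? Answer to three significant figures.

Loading drop = R_th/(R_th + R_L) ≤ 0.0770, so R_th ≤ R_L · ε/(1−ε) = 2.70 kΩ × 0.0770/0.9230 = 225 Ω.

R_th ≤ 225 Ω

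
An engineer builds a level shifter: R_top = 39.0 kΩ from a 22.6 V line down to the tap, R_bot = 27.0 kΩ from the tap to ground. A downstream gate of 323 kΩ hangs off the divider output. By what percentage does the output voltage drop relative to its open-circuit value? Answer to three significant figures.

4.71 %

The divider's output (Thévenin) resistance is R_top‖R_bot = 15.95 kΩ.
Fractional drop under load = R_th/(R_th + R_L) = 15.95 / (15.95 + 323) = 0.04707.
So the output falls by 4.71 %.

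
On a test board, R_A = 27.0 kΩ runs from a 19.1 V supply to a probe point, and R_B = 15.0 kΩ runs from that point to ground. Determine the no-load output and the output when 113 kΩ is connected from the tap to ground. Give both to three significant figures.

Unloaded: 6.82 V; loaded: 6.29 V

Open-circuit: V = 19.1 × 15.0/(27.0 + 15.0) = 6.82 V.
With the load, R_B becomes R_B‖R_L = 13.24 kΩ, so V = 19.1 × 13.24/40.24 = 6.29 V.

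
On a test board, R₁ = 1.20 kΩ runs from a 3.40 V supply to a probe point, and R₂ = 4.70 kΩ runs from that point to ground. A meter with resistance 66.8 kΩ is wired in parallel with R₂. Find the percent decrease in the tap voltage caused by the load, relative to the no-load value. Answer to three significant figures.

The divider's output (Thévenin) resistance is R₁‖R₂ = 0.9559 kΩ.
Fractional drop under load = R_th/(R_th + R_L) = 0.9559 / (0.9559 + 66.8) = 0.01411.
So the output falls by 1.41 %.

1.41 %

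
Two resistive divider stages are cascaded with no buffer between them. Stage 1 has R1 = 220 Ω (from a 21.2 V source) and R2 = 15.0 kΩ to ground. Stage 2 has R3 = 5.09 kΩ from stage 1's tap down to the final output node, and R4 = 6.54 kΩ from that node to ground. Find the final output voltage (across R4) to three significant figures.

Stage 2 presents R3+R4 = 11630 Ω as a load on stage 1's tap.
Stage 1's lower leg becomes R2‖(R3+R4) = 6551 Ω, so V_mid = 21.2 × 6551/6771 = 20.51 V.
Stage 2 is itself unloaded: V_out = V_mid × R4/(R3+R4) = 20.51 × 6540/11630 = 11.5 V.

V_out ≈ 11.5 V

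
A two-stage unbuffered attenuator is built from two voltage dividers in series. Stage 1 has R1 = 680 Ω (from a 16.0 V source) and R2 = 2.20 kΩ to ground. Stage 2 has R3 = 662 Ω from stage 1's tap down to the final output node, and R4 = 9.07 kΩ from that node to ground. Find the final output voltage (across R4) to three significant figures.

Stage 2 presents R3+R4 = 9732 Ω as a load on stage 1's tap.
Stage 1's lower leg becomes R2‖(R3+R4) = 1794 Ω, so V_mid = 16.0 × 1794/2474 = 11.60 V.
Stage 2 is itself unloaded: V_out = V_mid × R4/(R3+R4) = 11.60 × 9070/9732 = 10.8 V.

V_out ≈ 10.8 V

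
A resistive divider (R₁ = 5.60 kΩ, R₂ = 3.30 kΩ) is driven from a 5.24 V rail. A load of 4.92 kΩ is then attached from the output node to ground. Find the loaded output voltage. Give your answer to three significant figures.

The load sits in parallel with R₂: R₂‖R_L = (3.30 × 4.92) / (3.30 + 4.92) = 1.975 kΩ.
V_out = 5.24 × 1.975 / (5.60 + 1.975) = 5.24 × 1.975/7.575 = 1.37 V.

V_out ≈ 1.37 V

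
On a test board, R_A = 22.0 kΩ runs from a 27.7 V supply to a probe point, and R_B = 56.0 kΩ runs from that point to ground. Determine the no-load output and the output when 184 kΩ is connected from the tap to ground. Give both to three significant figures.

Open-circuit: V = 27.7 × 56.0/(22.0 + 56.0) = 19.9 V.
With the load, R_B becomes R_B‖R_L = 42.93 kΩ, so V = 27.7 × 42.93/64.93 = 18.3 V.

Unloaded: 19.9 V; loaded: 18.3 V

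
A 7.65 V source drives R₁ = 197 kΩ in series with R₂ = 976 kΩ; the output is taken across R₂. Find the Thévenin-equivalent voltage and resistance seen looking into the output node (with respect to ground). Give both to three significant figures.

V_th is the open-circuit tap voltage: 7.65 × 976/(197 + 976) = 6.37 V.
With the supply zeroed, R₁ and R₂ appear in parallel from the tap: R_th = R₁‖R₂ = (197 × 976)/1173 = 164 kΩ.

V_th = 6.37 V, R_th = 164 kΩ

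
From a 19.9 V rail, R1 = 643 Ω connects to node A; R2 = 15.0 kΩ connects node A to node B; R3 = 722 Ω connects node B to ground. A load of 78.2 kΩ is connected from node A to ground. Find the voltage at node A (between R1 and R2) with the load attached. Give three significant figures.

V ≈ 19.0 V

Below node A the series string R2+R3 = 15720 Ω sits in parallel with the 78200 Ω load: 13090 Ω.
V_A = 19.9 × 13090/(643 + 13090) = 19.0 V.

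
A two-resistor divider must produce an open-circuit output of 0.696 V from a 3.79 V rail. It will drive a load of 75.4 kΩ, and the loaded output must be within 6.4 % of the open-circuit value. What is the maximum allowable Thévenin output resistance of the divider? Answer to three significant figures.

Loading drop = R_th/(R_th + R_L) ≤ 0.0640, so R_th ≤ R_L · ε/(1−ε) = 75.4 kΩ × 0.0640/0.9360 = 5.16 kΩ.

R_th ≤ 5.16 kΩ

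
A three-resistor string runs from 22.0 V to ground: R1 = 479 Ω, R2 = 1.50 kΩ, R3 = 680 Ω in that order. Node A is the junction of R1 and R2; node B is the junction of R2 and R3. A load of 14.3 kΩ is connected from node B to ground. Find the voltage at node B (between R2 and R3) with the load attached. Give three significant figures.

At node B, R3 is in parallel with the load: R3‖R_L = 649.1 Ω.
Below node A the resistance is R2 + (R3‖R_L) = 2149 Ω, so V_A = 22.0 × 2149/2628 = 17.99 V.
Then V_B = V_A × (R3‖R_L)/(R2 + R3‖R_L) = 17.99 × 649.1/2149 = 5.43 V.

V ≈ 5.43 V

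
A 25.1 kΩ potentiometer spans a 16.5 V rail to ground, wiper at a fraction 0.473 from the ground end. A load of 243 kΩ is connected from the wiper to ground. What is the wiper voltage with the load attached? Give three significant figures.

The wiper splits the pot into (1−α)R = 13.23 kΩ above and αR = 11.87 kΩ below.
Lower section ‖ load = 11.32 kΩ.
V_wiper = 16.5 × 11.32/(13.23 + 11.32) = 7.61 V.

V ≈ 7.61 V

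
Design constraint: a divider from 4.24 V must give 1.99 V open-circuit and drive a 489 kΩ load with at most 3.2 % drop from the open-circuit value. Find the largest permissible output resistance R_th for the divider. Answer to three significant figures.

R_th ≤ 16.2 kΩ

Loading drop = R_th/(R_th + R_L) ≤ 0.0320, so R_th ≤ R_L · ε/(1−ε) = 489 kΩ × 0.0320/0.9680 = 16.2 kΩ.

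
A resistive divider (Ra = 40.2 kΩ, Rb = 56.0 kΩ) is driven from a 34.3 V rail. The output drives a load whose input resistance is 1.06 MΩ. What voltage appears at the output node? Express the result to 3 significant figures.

V_out ≈ 19.5 V

The load sits in parallel with Rb: Rb‖R_L = (56.0 × 1060) / (56.0 + 1060) = 53.19 kΩ.
V_out = 34.3 × 53.19 / (40.2 + 53.19) = 34.3 × 53.19/93.39 = 19.5 V.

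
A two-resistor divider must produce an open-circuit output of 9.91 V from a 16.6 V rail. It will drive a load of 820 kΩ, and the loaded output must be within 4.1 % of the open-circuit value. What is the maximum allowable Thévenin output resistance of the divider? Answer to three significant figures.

Loading drop = R_th/(R_th + R_L) ≤ 0.0410, so R_th ≤ R_L · ε/(1−ε) = 820 kΩ × 0.0410/0.9590 = 35.1 kΩ.
(Any R1, R2 with R2/(R1+R2) = 0.597 and R1‖R2 ≤ 35.1 kΩ will meet the spec.)

R_th ≤ 35.1 kΩ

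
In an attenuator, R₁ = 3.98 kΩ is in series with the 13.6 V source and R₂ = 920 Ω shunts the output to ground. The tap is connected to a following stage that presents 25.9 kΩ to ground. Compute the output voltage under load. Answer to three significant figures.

V_out ≈ 2.48 V

The load sits in parallel with R₂: R₂‖R_L = (920 × 25900) / (920 + 25900) = 888.4 Ω.
V_out = 13.6 × 888.4 / (3980 + 888.4) = 13.6 × 888.4/4868 = 2.48 V.
(Unloaded it would have been 2.55 V.)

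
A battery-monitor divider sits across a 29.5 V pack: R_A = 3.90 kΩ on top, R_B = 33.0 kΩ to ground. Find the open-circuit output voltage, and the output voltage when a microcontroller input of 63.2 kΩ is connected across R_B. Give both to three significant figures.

Open-circuit: V = 29.5 × 33.0/(3.90 + 33.0) = 26.4 V.
With the load, R_B becomes R_B‖R_L = 21.68 kΩ, so V = 29.5 × 21.68/25.58 = 25.0 V.

Unloaded: 26.4 V; loaded: 25.0 V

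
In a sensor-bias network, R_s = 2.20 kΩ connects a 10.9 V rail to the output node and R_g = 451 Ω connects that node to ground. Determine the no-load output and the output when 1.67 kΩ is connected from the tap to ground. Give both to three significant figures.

Open-circuit: V = 10.9 × 451/(2200 + 451) = 1.85 V.
With the load, R_g becomes R_g‖R_L = 355.1 Ω, so V = 10.9 × 355.1/2555 = 1.51 V.

Unloaded: 1.85 V; loaded: 1.51 V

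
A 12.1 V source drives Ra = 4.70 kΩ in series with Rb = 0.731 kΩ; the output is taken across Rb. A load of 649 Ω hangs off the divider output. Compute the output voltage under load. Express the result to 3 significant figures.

V_out ≈ 0.825 V

The load sits in parallel with Rb: Rb‖R_L = (731 × 649) / (731 + 649) = 343.8 Ω.
V_out = 12.1 × 343.8 / (4700 + 343.8) = 12.1 × 343.8/5044 = 0.825 V.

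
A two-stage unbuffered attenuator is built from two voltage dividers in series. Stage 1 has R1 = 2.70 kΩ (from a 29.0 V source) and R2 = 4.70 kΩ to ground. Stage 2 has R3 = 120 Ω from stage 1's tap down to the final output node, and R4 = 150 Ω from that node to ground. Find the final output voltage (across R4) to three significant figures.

Stage 2 presents R3+R4 = 270.0 Ω as a load on stage 1's tap.
Stage 1's lower leg becomes R2‖(R3+R4) = 255.3 Ω, so V_mid = 29.0 × 255.3/2955 = 2.506 V.
Stage 2 is itself unloaded: V_out = V_mid × R4/(R3+R4) = 2.506 × 150/270.0 = 1.39 V.

V_out ≈ 1.39 V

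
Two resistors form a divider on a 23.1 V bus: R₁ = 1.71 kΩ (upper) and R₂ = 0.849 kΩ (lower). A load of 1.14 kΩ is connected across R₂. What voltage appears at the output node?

V_out ≈ 5.12 V

The load sits in parallel with R₂: R₂‖R_L = (849 × 1140) / (849 + 1140) = 486.6 Ω.
V_out = 23.1 × 486.6 / (1710 + 486.6) = 23.1 × 486.6/2197 = 5.12 V.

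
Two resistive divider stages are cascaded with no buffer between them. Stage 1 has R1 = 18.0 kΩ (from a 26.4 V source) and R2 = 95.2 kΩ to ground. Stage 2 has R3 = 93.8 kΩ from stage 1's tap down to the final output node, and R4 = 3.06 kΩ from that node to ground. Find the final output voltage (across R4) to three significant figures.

Stage 2 presents R3+R4 = 96.86 kΩ as a load on stage 1's tap.
Stage 1's lower leg becomes R2‖(R3+R4) = 48.01 kΩ, so V_mid = 26.4 × 48.01/66.01 = 19.20 V.
Stage 2 is itself unloaded: V_out = V_mid × R4/(R3+R4) = 19.20 × 3.06/96.86 = 0.607 V.

V_out ≈ 0.607 V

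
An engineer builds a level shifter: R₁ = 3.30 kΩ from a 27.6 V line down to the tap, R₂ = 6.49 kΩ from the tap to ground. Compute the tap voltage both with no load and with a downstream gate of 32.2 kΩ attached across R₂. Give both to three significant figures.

Open-circuit: V = 27.6 × 6.49/(3.30 + 6.49) = 18.3 V.
With the load, R₂ becomes R₂‖R_L = 5.401 kΩ, so V = 27.6 × 5.401/8.701 = 17.1 V.

Unloaded: 18.3 V; loaded: 17.1 V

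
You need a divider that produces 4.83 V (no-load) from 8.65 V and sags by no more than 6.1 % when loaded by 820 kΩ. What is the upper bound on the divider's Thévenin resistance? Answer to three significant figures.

R_th ≤ 53.3 kΩ

Loading drop = R_th/(R_th + R_L) ≤ 0.0610, so R_th ≤ R_L · ε/(1−ε) = 820 kΩ × 0.0610/0.9390 = 53.3 kΩ.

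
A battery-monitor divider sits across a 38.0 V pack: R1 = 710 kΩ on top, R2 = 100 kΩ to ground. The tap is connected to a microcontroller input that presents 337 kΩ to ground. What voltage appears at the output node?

V_out ≈ 3.72 V

The load sits in parallel with R2: R2‖R_L = (100 × 337) / (100 + 337) = 77.12 kΩ.
V_out = 38.0 × 77.12 / (710 + 77.12) = 38.0 × 77.12/787.1 = 3.72 V.
(Unloaded it would have been 4.69 V.)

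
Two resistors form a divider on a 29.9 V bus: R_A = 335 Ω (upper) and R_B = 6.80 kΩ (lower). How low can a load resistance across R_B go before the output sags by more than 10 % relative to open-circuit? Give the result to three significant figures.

R_L(min) ≈ 2.87 kΩ

Output resistance R_th = R_A‖R_B = (335 × 6800)/7135 = 319.3 Ω.
The fractional drop is R_th/(R_th + R_L); requiring this ≤ 0.100 gives R_L ≥ R_th(1/0.100 − 1) = 319.3 × 9.000 = 2.87 kΩ.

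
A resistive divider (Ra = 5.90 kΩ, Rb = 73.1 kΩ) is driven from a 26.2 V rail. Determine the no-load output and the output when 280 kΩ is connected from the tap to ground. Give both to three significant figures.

Open-circuit: V = 26.2 × 73.1/(5.90 + 73.1) = 24.2 V.
With the load, Rb becomes Rb‖R_L = 57.97 kΩ, so V = 26.2 × 57.97/63.87 = 23.8 V.

Unloaded: 24.2 V; loaded: 23.8 V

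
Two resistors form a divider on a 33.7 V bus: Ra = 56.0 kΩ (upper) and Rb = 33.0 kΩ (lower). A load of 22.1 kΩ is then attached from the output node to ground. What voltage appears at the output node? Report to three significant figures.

V_out ≈ 6.44 V

The load sits in parallel with Rb: Rb‖R_L = (33.0 × 22.1) / (33.0 + 22.1) = 13.24 kΩ.
V_out = 33.7 × 13.24 / (56.0 + 13.24) = 33.7 × 13.24/69.24 = 6.44 V.
(Unloaded it would have been 12.5 V.)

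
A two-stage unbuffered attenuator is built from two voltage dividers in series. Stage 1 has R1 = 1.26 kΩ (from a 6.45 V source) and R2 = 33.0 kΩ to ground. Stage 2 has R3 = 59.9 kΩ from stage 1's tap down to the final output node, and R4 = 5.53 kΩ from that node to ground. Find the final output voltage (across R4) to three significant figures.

V_out ≈ 0.516 V

Stage 2 presents R3+R4 = 65.43 kΩ as a load on stage 1's tap.
Stage 1's lower leg becomes R2‖(R3+R4) = 21.94 kΩ, so V_mid = 6.45 × 21.94/23.20 = 6.100 V.
Stage 2 is itself unloaded: V_out = V_mid × R4/(R3+R4) = 6.100 × 5.53/65.43 = 0.516 V.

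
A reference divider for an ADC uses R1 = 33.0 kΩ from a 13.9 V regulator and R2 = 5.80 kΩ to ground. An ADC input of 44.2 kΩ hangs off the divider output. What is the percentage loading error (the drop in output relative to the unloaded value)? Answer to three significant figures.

The divider's output (Thévenin) resistance is R1‖R2 = 4.933 kΩ.
Fractional drop under load = R_th/(R_th + R_L) = 4.933 / (4.933 + 44.2) = 0.1004.
So the output falls by 10.0 %.

10.0 %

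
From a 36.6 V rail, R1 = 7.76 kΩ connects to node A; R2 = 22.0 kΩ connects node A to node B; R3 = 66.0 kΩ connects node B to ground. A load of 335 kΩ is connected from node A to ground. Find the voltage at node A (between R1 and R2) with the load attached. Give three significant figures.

Below node A the series string R2+R3 = 88.00 kΩ sits in parallel with the 335 kΩ load: 69.69 kΩ.
V_A = 36.6 × 69.69/(7.76 + 69.69) = 32.9 V.

V ≈ 32.9 V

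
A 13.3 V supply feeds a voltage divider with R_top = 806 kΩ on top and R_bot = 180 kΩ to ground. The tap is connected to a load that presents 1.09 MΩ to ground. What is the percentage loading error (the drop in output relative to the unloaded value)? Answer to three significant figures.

11.9 %

The divider's output (Thévenin) resistance is R_top‖R_bot = 147.1 kΩ.
Fractional drop under load = R_th/(R_th + R_L) = 147.1 / (147.1 + 1090) = 0.1189.
So the output falls by 11.9 %.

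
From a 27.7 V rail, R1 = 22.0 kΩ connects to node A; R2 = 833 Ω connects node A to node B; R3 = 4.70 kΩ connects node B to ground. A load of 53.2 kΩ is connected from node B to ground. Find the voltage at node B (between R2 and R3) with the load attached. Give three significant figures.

V ≈ 4.41 V

At node B, R3 is in parallel with the load: R3‖R_L = 4318 Ω.
Below node A the resistance is R2 + (R3‖R_L) = 5151 Ω, so V_A = 27.7 × 5151/27150 = 5.256 V.
Then V_B = V_A × (R3‖R_L)/(R2 + R3‖R_L) = 5.256 × 4318/5151 = 4.41 V.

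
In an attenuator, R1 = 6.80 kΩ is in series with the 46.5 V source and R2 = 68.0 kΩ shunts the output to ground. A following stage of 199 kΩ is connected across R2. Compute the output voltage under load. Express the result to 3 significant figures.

The load sits in parallel with R2: R2‖R_L = (68.0 × 199) / (68.0 + 199) = 50.68 kΩ.
V_out = 46.5 × 50.68 / (6.80 + 50.68) = 46.5 × 50.68/57.48 = 41.0 V.
(Unloaded it would have been 42.3 V.)

V_out ≈ 41.0 V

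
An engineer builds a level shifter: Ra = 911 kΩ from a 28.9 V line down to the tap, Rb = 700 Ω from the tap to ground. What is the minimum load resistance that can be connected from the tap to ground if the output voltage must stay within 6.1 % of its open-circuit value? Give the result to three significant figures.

Output resistance R_th = Ra‖Rb = (911000 × 700)/911700 = 699.5 Ω.
The fractional drop is R_th/(R_th + R_L); requiring this ≤ 0.0610 gives R_L ≥ R_th(1/0.0610 − 1) = 699.5 × 15.39 = 10.8 kΩ.

R_L(min) ≈ 10.8 kΩ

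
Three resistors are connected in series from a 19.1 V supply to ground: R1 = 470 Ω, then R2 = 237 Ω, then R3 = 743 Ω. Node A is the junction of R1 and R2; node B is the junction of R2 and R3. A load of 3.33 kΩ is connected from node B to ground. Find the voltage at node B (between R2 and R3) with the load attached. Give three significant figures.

V ≈ 8.83 V

At node B, R3 is in parallel with the load: R3‖R_L = 607.5 Ω.
Below node A the resistance is R2 + (R3‖R_L) = 844.5 Ω, so V_A = 19.1 × 844.5/1314 = 12.27 V.
Then V_B = V_A × (R3‖R_L)/(R2 + R3‖R_L) = 12.27 × 607.5/844.5 = 8.83 V.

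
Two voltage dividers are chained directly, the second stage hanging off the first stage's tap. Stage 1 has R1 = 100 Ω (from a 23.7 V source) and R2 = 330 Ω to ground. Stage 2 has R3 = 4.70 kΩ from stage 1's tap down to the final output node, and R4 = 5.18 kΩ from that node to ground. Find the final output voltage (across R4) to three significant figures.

V_out ≈ 9.46 V

Stage 2 presents R3+R4 = 9880 Ω as a load on stage 1's tap.
Stage 1's lower leg becomes R2‖(R3+R4) = 319.3 Ω, so V_mid = 23.7 × 319.3/419.3 = 18.05 V.
Stage 2 is itself unloaded: V_out = V_mid × R4/(R3+R4) = 18.05 × 5180/9880 = 9.46 V.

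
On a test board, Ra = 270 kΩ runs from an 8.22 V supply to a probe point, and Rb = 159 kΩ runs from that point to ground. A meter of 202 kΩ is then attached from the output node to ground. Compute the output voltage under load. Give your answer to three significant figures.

V_out ≈ 2.04 V

The load sits in parallel with Rb: Rb‖R_L = (159 × 202) / (159 + 202) = 88.97 kΩ.
V_out = 8.22 × 88.97 / (270 + 88.97) = 8.22 × 88.97/359.0 = 2.04 V.
(Unloaded it would have been 3.05 V.)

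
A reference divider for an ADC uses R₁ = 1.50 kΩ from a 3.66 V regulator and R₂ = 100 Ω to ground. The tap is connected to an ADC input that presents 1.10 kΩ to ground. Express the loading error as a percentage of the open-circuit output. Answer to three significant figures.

7.85 %

The divider's output (Thévenin) resistance is R₁‖R₂ = 93.75 Ω.
Fractional drop under load = R_th/(R_th + R_L) = 93.75 / (93.75 + 1100) = 0.07853.
So the output falls by 7.85 %.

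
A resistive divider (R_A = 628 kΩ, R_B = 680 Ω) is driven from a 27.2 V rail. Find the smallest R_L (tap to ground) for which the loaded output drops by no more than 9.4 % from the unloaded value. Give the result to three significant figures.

Output resistance R_th = R_A‖R_B = (628000 × 680)/628700 = 679.3 Ω.
The fractional drop is R_th/(R_th + R_L); requiring this ≤ 0.0940 gives R_L ≥ R_th(1/0.0940 − 1) = 679.3 × 9.638 = 6.55 kΩ.

R_L(min) ≈ 6.55 kΩ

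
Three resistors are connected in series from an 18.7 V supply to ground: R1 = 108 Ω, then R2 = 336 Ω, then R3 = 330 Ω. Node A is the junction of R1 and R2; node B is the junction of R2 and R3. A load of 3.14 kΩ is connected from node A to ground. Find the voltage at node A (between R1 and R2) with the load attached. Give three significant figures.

Below node A the series string R2+R3 = 666.0 Ω sits in parallel with the 3140 Ω load: 549.5 Ω.
V_A = 18.7 × 549.5/(108 + 549.5) = 15.6 V.

V ≈ 15.6 V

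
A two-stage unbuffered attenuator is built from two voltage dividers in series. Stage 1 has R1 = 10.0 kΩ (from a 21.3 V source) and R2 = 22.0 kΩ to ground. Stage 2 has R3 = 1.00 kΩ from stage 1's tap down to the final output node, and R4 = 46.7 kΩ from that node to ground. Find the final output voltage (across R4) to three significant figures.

Stage 2 presents R3+R4 = 47.70 kΩ as a load on stage 1's tap.
Stage 1's lower leg becomes R2‖(R3+R4) = 15.06 kΩ, so V_mid = 21.3 × 15.06/25.06 = 12.80 V.
Stage 2 is itself unloaded: V_out = V_mid × R4/(R3+R4) = 12.80 × 46.7/47.70 = 12.5 V.

V_out ≈ 12.5 V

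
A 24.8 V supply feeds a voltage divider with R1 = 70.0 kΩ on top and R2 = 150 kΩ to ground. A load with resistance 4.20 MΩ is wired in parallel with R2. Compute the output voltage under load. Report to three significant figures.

V_out ≈ 16.7 V

The load sits in parallel with R2: R2‖R_L = (150 × 4200) / (150 + 4200) = 144.8 kΩ.
V_out = 24.8 × 144.8 / (70.0 + 144.8) = 24.8 × 144.8/214.8 = 16.7 V.
(Unloaded it would have been 16.9 V.)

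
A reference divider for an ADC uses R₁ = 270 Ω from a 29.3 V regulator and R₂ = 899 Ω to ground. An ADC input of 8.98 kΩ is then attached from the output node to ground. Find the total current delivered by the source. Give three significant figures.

I ≈ 27.0 mA

R₂‖R_L = 817.2 Ω, so the source sees R₁ + R₂‖R_L = 1087 Ω.
I = 29.3 V / 1087 Ω = 27.0 mA.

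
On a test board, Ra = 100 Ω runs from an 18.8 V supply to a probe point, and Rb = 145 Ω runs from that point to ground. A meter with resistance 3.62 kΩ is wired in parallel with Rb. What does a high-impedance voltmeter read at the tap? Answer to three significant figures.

The load sits in parallel with Rb: Rb‖R_L = (145 × 3620) / (145 + 3620) = 139.4 Ω.
V_out = 18.8 × 139.4 / (100 + 139.4) = 18.8 × 139.4/239.4 = 10.9 V.
(Unloaded it would have been 11.1 V.)

V_out ≈ 10.9 V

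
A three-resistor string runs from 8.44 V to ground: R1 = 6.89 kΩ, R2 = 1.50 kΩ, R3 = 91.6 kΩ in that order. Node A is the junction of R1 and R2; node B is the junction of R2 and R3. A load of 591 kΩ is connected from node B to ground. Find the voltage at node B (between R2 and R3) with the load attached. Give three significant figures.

V ≈ 7.63 V

At node B, R3 is in parallel with the load: R3‖R_L = 79.31 kΩ.
Below node A the resistance is R2 + (R3‖R_L) = 80.81 kΩ, so V_A = 8.44 × 80.81/87.70 = 7.777 V.
Then V_B = V_A × (R3‖R_L)/(R2 + R3‖R_L) = 7.777 × 79.31/80.81 = 7.63 V.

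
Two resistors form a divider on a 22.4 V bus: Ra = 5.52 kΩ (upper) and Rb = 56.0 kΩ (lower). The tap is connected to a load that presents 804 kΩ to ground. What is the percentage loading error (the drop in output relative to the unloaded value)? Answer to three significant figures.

0.621 %

The divider's output (Thévenin) resistance is Ra‖Rb = 5.025 kΩ.
Fractional drop under load = R_th/(R_th + R_L) = 5.025 / (5.025 + 804) = 0.006211.
So the output falls by 0.621 %.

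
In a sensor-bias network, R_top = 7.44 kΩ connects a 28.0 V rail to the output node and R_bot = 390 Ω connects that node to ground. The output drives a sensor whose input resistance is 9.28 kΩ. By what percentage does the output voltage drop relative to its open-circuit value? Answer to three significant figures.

3.84 %

The divider's output (Thévenin) resistance is R_top‖R_bot = 370.6 Ω.
Fractional drop under load = R_th/(R_th + R_L) = 370.6 / (370.6 + 9280) = 0.03840.
So the output falls by 3.84 %.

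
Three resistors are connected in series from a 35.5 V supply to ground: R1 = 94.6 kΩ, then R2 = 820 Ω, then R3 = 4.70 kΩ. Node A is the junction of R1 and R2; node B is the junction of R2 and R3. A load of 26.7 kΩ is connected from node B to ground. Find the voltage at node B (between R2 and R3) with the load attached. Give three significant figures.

V ≈ 1.43 V

At node B, R3 is in parallel with the load: R3‖R_L = 3996 Ω.
Below node A the resistance is R2 + (R3‖R_L) = 4816 Ω, so V_A = 35.5 × 4816/99420 = 1.720 V.
Then V_B = V_A × (R3‖R_L)/(R2 + R3‖R_L) = 1.720 × 3996/4816 = 1.43 V.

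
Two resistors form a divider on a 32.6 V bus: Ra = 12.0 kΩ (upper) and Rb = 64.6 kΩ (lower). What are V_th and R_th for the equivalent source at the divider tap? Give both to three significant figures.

V_th is the open-circuit tap voltage: 32.6 × 64.6/(12.0 + 64.6) = 27.5 V.
With the supply zeroed, Ra and Rb appear in parallel from the tap: R_th = Ra‖Rb = (12.0 × 64.6)/76.60 = 10.1 kΩ.

V_th = 27.5 V, R_th = 10.1 kΩ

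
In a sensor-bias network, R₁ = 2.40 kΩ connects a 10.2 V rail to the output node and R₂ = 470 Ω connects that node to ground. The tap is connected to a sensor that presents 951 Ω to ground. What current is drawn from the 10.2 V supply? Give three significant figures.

R₂‖R_L = 314.5 Ω, so the source sees R₁ + R₂‖R_L = 2715 Ω.
I = 10.2 V / 2715 Ω = 3.76 mA.

I ≈ 3.76 mA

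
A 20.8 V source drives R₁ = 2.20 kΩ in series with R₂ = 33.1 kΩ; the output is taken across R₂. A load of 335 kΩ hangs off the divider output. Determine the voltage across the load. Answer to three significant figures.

The load sits in parallel with R₂: R₂‖R_L = (33.1 × 335) / (33.1 + 335) = 30.12 kΩ.
V_out = 20.8 × 30.12 / (2.20 + 30.12) = 20.8 × 30.12/32.32 = 19.4 V.

V_out ≈ 19.4 V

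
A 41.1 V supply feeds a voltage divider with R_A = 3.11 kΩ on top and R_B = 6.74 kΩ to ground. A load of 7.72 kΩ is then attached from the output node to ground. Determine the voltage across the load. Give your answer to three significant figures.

V_out ≈ 22.0 V

The load sits in parallel with R_B: R_B‖R_L = (6.74 × 7.72) / (6.74 + 7.72) = 3.598 kΩ.
V_out = 41.1 × 3.598 / (3.11 + 3.598) = 41.1 × 3.598/6.708 = 22.0 V.
(Unloaded it would have been 28.1 V.)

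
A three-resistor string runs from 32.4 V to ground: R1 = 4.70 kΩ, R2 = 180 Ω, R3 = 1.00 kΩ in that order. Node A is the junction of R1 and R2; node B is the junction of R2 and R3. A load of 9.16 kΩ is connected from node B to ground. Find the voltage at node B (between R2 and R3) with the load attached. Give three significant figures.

V ≈ 5.05 V

At node B, R3 is in parallel with the load: R3‖R_L = 901.6 Ω.
Below node A the resistance is R2 + (R3‖R_L) = 1082 Ω, so V_A = 32.4 × 1082/5782 = 6.061 V.
Then V_B = V_A × (R3‖R_L)/(R2 + R3‖R_L) = 6.061 × 901.6/1082 = 5.05 V.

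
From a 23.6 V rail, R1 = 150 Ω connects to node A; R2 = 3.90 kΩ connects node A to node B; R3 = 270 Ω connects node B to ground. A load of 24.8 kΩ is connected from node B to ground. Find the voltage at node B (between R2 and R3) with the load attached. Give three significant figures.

At node B, R3 is in parallel with the load: R3‖R_L = 267.1 Ω.
Below node A the resistance is R2 + (R3‖R_L) = 4167 Ω, so V_A = 23.6 × 4167/4317 = 22.78 V.
Then V_B = V_A × (R3‖R_L)/(R2 + R3‖R_L) = 22.78 × 267.1/4167 = 1.46 V.

V ≈ 1.46 V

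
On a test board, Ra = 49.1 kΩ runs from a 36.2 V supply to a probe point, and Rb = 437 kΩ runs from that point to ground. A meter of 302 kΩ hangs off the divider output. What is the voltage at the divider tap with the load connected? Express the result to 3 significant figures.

The load sits in parallel with Rb: Rb‖R_L = (437 × 302) / (437 + 302) = 178.6 kΩ.
V_out = 36.2 × 178.6 / (49.1 + 178.6) = 36.2 × 178.6/227.7 = 28.4 V.

V_out ≈ 28.4 V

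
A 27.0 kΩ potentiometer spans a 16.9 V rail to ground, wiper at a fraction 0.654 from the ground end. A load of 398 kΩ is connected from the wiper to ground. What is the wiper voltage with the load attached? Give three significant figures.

The wiper splits the pot into (1−α)R = 9.342 kΩ above and αR = 17.66 kΩ below.
Lower section ‖ load = 16.91 kΩ.
V_wiper = 16.9 × 16.91/(9.342 + 16.91) = 10.9 V.

V ≈ 10.9 V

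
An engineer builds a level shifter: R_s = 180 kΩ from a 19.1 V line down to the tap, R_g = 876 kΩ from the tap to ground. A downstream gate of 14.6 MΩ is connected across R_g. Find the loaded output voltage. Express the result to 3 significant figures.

V_out ≈ 15.7 V

The load sits in parallel with R_g: R_g‖R_L = (876 × 14600) / (876 + 14600) = 826.4 kΩ.
V_out = 19.1 × 826.4 / (180 + 826.4) = 19.1 × 826.4/1006 = 15.7 V.
(Unloaded it would have been 15.8 V.)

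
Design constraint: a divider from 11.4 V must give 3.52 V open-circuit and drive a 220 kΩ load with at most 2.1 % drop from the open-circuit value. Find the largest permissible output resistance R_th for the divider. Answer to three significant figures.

R_th ≤ 4.72 kΩ

Loading drop = R_th/(R_th + R_L) ≤ 0.0210, so R_th ≤ R_L · ε/(1−ε) = 220 kΩ × 0.0210/0.9790 = 4.72 kΩ.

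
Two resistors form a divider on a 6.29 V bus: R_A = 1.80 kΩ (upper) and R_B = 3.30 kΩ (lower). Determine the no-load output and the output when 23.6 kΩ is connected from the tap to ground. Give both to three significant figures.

Unloaded: 4.07 V; loaded: 3.88 V

Open-circuit: V = 6.29 × 3.30/(1.80 + 3.30) = 4.07 V.
With the load, R_B becomes R_B‖R_L = 2.895 kΩ, so V = 6.29 × 2.895/4.695 = 3.88 V.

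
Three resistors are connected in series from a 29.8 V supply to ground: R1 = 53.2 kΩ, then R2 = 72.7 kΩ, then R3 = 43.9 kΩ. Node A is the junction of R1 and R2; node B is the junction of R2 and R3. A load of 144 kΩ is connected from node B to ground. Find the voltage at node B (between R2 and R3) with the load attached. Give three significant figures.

V ≈ 6.28 V

At node B, R3 is in parallel with the load: R3‖R_L = 33.64 kΩ.
Below node A the resistance is R2 + (R3‖R_L) = 106.3 kΩ, so V_A = 29.8 × 106.3/159.5 = 19.86 V.
Then V_B = V_A × (R3‖R_L)/(R2 + R3‖R_L) = 19.86 × 33.64/106.3 = 6.28 V.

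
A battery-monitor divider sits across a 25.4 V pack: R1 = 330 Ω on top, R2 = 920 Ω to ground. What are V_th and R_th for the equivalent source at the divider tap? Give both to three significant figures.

V_th = 18.7 V, R_th = 243 Ω

V_th is the open-circuit tap voltage: 25.4 × 920/(330 + 920) = 18.7 V.
With the supply zeroed, R1 and R2 appear in parallel from the tap: R_th = R1‖R2 = (330 × 920)/1250 = 243 Ω.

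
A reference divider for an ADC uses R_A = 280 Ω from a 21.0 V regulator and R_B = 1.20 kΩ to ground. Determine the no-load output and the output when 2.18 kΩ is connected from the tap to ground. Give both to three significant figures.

Unloaded: 17.0 V; loaded: 15.4 V

Open-circuit: V = 21.0 × 1200/(280 + 1200) = 17.0 V.
With the load, R_B becomes R_B‖R_L = 774.0 Ω, so V = 21.0 × 774.0/1054 = 15.4 V.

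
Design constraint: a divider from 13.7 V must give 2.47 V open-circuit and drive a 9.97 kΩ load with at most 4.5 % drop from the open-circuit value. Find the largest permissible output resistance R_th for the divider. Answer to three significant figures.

Loading drop = R_th/(R_th + R_L) ≤ 0.0450, so R_th ≤ R_L · ε/(1−ε) = 9.97 kΩ × 0.0450/0.9550 = 470 Ω.

R_th ≤ 470 Ω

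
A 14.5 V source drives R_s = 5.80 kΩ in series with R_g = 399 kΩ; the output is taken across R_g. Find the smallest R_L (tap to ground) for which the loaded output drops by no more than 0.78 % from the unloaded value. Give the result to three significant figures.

Output resistance R_th = R_s‖R_g = (5.80 × 399)/404.8 = 5.717 kΩ.
The fractional drop is R_th/(R_th + R_L); requiring this ≤ 0.00780 gives R_L ≥ R_th(1/0.00780 − 1) = 5.717 × 127.2 = 727 kΩ.

R_L(min) ≈ 727 kΩ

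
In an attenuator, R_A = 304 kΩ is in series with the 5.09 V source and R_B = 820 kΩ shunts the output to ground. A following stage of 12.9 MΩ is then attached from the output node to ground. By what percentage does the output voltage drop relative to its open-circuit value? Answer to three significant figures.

The divider's output (Thévenin) resistance is R_A‖R_B = 221.8 kΩ.
Fractional drop under load = R_th/(R_th + R_L) = 221.8 / (221.8 + 12900) = 0.01690.
So the output falls by 1.69 %.

1.69 %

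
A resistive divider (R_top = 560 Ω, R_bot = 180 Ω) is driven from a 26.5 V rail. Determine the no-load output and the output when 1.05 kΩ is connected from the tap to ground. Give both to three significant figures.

Unloaded: 6.45 V; loaded: 5.71 V

Open-circuit: V = 26.5 × 180/(560 + 180) = 6.45 V.
With the load, R_bot becomes R_bot‖R_L = 153.7 Ω, so V = 26.5 × 153.7/713.7 = 5.71 V.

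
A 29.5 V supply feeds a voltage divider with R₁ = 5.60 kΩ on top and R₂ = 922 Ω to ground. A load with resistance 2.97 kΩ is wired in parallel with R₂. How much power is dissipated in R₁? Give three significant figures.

Total resistance from the source is R₁ + (R₂‖R_L) = 6304 Ω, so I = 29.5/6304 Ω = 4.680 mA.
P = I²·R₁ = (4.680 mA)² × 5.60 kΩ = 123 mW.

P ≈ 123 mW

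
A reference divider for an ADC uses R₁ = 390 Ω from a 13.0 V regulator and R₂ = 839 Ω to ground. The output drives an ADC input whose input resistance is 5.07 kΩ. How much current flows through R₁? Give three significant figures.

I ≈ 11.7 mA

R₂‖R_L = 719.9 Ω, so the source sees R₁ + R₂‖R_L = 1110 Ω.
I = 13.0 V / 1110 Ω = 11.7 mA.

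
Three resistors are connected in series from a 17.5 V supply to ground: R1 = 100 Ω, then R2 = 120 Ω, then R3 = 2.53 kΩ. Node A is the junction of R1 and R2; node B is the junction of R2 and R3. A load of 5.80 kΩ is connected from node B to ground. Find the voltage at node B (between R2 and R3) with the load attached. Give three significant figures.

At node B, R3 is in parallel with the load: R3‖R_L = 1762 Ω.
Below node A the resistance is R2 + (R3‖R_L) = 1882 Ω, so V_A = 17.5 × 1882/1982 = 16.62 V.
Then V_B = V_A × (R3‖R_L)/(R2 + R3‖R_L) = 16.62 × 1762/1882 = 15.6 V.

V ≈ 15.6 V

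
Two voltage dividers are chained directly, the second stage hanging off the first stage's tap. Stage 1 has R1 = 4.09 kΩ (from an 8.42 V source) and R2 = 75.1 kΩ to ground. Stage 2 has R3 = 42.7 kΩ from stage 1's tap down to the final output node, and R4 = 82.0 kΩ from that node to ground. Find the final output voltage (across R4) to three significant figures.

V_out ≈ 5.09 V

Stage 2 presents R3+R4 = 124.7 kΩ as a load on stage 1's tap.
Stage 1's lower leg becomes R2‖(R3+R4) = 46.87 kΩ, so V_mid = 8.42 × 46.87/50.96 = 7.744 V.
Stage 2 is itself unloaded: V_out = V_mid × R4/(R3+R4) = 7.744 × 82.0/124.7 = 5.09 V.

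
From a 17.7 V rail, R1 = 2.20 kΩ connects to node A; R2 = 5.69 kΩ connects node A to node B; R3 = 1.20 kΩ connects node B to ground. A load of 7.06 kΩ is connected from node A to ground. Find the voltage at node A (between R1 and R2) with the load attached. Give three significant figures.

Below node A the series string R2+R3 = 6.890 kΩ sits in parallel with the 7.06 kΩ load: 3.487 kΩ.
V_A = 17.7 × 3.487/(2.20 + 3.487) = 10.9 V.

V ≈ 10.9 V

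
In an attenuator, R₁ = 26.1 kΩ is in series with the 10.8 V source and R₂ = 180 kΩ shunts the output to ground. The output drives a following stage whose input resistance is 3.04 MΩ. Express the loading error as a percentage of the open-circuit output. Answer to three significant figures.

0.744 %

The divider's output (Thévenin) resistance is R₁‖R₂ = 22.79 kΩ.
Fractional drop under load = R_th/(R_th + R_L) = 22.79 / (22.79 + 3040) = 0.007442.
So the output falls by 0.744 %.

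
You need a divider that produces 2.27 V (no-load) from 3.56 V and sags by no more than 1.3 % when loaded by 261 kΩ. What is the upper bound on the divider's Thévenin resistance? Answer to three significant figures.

R_th ≤ 3.44 kΩ

Loading drop = R_th/(R_th + R_L) ≤ 0.0130, so R_th ≤ R_L · ε/(1−ε) = 261 kΩ × 0.0130/0.9870 = 3.44 kΩ.
(Any R1, R2 with R2/(R1+R2) = 0.638 and R1‖R2 ≤ 3.44 kΩ will meet the spec.)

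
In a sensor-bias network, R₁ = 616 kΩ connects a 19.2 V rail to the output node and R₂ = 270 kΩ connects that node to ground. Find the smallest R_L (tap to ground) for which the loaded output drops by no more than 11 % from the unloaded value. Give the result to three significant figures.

R_L(min) ≈ 1.52 MΩ

Output resistance R_th = R₁‖R₂ = (616 × 270)/886.0 = 187.7 kΩ.
The fractional drop is R_th/(R_th + R_L); requiring this ≤ 0.110 gives R_L ≥ R_th(1/0.110 − 1) = 187.7 × 8.091 = 1.52 MΩ.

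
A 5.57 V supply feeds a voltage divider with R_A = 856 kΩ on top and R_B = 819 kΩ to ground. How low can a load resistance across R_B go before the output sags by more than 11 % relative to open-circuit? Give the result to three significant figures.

R_L(min) ≈ 3.39 MΩ

Output resistance R_th = R_A‖R_B = (856 × 819)/1675 = 418.5 kΩ.
The fractional drop is R_th/(R_th + R_L); requiring this ≤ 0.110 gives R_L ≥ R_th(1/0.110 − 1) = 418.5 × 8.091 = 3.39 MΩ.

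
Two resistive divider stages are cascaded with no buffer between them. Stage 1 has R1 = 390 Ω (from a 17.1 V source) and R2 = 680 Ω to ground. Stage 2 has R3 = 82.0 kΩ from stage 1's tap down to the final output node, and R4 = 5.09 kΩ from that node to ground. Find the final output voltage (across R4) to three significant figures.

V_out ≈ 0.633 V

Stage 2 presents R3+R4 = 87090 Ω as a load on stage 1's tap.
Stage 1's lower leg becomes R2‖(R3+R4) = 674.7 Ω, so V_mid = 17.1 × 674.7/1065 = 10.84 V.
Stage 2 is itself unloaded: V_out = V_mid × R4/(R3+R4) = 10.84 × 5090/87090 = 0.633 V.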